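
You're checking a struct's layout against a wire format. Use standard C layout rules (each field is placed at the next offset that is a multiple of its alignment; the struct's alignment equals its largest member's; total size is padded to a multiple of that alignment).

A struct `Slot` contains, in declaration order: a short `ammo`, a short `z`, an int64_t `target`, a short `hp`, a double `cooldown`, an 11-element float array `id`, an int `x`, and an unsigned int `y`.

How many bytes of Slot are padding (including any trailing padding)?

14

0..2  ammo  (2B, 2-aligned)
2..4  z  (2B, 2-aligned)
4..8  -- padding (4B)
8..16  target  (8B, 8-aligned)
16..18  hp  (2B, 2-aligned)
18..24  -- padding (6B)
24..32  cooldown  (8B, 8-aligned)
32..76  id  (44B, 4-aligned)
76..80  x  (4B, 4-aligned)
80..84  y  (4B, 4-aligned)
84..88  -- tail padding (4B)
sizeof = 88, alignof = 8
data bytes 74, size 88 → padding 14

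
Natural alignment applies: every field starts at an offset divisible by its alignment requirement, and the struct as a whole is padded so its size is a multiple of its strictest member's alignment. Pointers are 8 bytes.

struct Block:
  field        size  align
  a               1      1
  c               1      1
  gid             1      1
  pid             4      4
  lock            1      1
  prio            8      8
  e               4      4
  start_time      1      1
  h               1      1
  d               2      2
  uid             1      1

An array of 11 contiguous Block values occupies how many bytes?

a at 0 (size 1, align 1) → ends 1
c at 1 (size 1, align 1) → ends 2
gid at 2 (size 1, align 1) → ends 3
pad 1 to align 4 for pid
pid at 4 (size 4, align 4) → ends 8
lock at 8 (size 1, align 1) → ends 9
pad 7 to align 8 for prio
prio at 16 (size 8, align 8) → ends 24
e at 24 (size 4, align 4) → ends 28
start_time at 28 (size 1, align 1) → ends 29
h at 29 (size 1, align 1) → ends 30
d at 30 (size 2, align 2) → ends 32
uid at 32 (size 1, align 1) → ends 33
tail pad 7 to reach multiple of 8
total 40 bytes, alignment 8
array of 11: 11 × 40 = 440

440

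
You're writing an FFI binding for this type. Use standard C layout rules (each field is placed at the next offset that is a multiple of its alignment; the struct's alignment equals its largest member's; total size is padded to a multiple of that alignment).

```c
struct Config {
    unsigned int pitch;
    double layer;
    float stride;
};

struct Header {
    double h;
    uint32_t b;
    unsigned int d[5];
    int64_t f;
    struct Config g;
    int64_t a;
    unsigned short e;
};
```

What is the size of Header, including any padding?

80 bytes

Config: pitch at 0 (size 4, align 4) → ends 4; pad 4 to align 8 for layer; layer at 8 (size 8, align 8) → ends 16; stride at 16 (size 4, align 4) → ends 20; tail pad 4 to reach multiple of 8; total 24 bytes, alignment 8
h at 0 (size 8, align 8) → ends 8
b at 8 (size 4, align 4) → ends 12
d at 12 (size 20, align 4) → ends 32
f at 32 (size 8, align 8) → ends 40
g at 40 (size 24, align 8) → ends 64
a at 64 (size 8, align 8) → ends 72
e at 72 (size 2, align 2) → ends 74
tail pad 6 to reach multiple of 8
total 80 bytes, alignment 8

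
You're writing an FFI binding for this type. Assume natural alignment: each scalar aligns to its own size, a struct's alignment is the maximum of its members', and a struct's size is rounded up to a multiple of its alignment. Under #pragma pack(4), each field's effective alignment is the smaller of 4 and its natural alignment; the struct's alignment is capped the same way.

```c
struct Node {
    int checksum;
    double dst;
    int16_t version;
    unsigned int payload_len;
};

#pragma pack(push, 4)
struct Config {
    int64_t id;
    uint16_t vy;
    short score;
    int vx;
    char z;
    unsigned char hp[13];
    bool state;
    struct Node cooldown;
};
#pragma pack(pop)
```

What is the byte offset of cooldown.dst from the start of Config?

40

Node: @0: checksum [4B, align 4] → 4; +4 pad (align 8); @8: dst [8B, align 8] → 16; @16: version [2B, align 2] → 18; +2 pad (align 4); @20: payload_len [4B, align 4] → 24; size 24, align 8
@0: id [8B, align 4] → 8
@8: vy [2B, align 2] → 10
@10: score [2B, align 2] → 12
@12: vx [4B, align 4] → 16
@16: z [1B, align 1] → 17
@17: hp [13B, align 1] → 30
@30: state [1B, align 1] → 31
+1 pad (align 4)
@32: cooldown [24B, align 4] → 56
within Node: dst at 8
32 + 8 = 40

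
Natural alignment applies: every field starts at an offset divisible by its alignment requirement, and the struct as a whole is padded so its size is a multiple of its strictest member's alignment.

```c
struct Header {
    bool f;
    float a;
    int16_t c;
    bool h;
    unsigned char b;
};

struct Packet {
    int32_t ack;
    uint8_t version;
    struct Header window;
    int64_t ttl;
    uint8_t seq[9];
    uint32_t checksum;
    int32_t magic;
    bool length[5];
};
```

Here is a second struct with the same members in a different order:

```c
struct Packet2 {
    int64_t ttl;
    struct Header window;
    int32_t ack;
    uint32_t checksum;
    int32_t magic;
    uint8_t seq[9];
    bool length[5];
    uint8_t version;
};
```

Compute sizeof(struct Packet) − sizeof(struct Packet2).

Header: f at 0 (size 1, align 1) → ends 1; pad 3 to align 4 for a; a at 4 (size 4, align 4) → ends 8; c at 8 (size 2, align 2) → ends 10; h at 10 (size 1, align 1) → ends 11; b at 11 (size 1, align 1) → ends 12; total 12 bytes, alignment 4
ack at 0 (size 4, align 4) → ends 4
version at 4 (size 1, align 1) → ends 5
pad 3 to align 4 for window
window at 8 (size 12, align 4) → ends 20
pad 4 to align 8 for ttl
ttl at 24 (size 8, align 8) → ends 32
seq at 32 (size 9, align 1) → ends 41
pad 3 to align 4 for checksum
checksum at 44 (size 4, align 4) → ends 48
magic at 48 (size 4, align 4) → ends 52
length at 52 (size 5, align 1) → ends 57
tail pad 7 to reach multiple of 8
total 64 bytes, alignment 8
— Packet2 —
ttl at 0 (size 8, align 8) → ends 8
window at 8 (size 12, align 4) → ends 20
ack at 20 (size 4, align 4) → ends 24
checksum at 24 (size 4, align 4) → ends 28
magic at 28 (size 4, align 4) → ends 32
seq at 32 (size 9, align 1) → ends 41
length at 41 (size 5, align 1) → ends 46
version at 46 (size 1, align 1) → ends 47
tail pad 1 to reach multiple of 8
total 48 bytes, alignment 8
64 − 48 = 16

16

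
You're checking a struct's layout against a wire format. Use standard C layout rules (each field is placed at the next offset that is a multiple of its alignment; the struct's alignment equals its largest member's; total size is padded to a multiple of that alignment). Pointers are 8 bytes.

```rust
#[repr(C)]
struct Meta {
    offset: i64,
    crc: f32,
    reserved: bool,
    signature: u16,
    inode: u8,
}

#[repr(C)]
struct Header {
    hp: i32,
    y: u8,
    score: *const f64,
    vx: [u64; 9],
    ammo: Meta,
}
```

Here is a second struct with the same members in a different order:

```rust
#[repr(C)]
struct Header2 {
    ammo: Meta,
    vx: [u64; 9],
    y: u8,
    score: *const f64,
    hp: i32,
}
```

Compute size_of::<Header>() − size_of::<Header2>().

-8

Meta: 0..8  offset  (8B, 8-aligned); 8..12  crc  (4B, 4-aligned); 12..13  reserved  (1B, 1-aligned); 13..14  -- padding (1B); 14..16  signature  (2B, 2-aligned); 16..17  inode  (1B, 1-aligned); 17..24  -- tail padding (7B); sizeof = 24, alignof = 8
0..4  hp  (4B, 4-aligned)
4..5  y  (1B, 1-aligned)
5..8  -- padding (3B)
8..16  score  (8B, 8-aligned)
16..88  vx  (72B, 8-aligned)
88..112  ammo  (24B, 8-aligned)
sizeof = 112, alignof = 8
— Header2 —
0..24  ammo  (24B, 8-aligned)
24..96  vx  (72B, 8-aligned)
96..97  y  (1B, 1-aligned)
97..104  -- padding (7B)
104..112  score  (8B, 8-aligned)
112..116  hp  (4B, 4-aligned)
116..120  -- tail padding (4B)
sizeof = 120, alignof = 8
112 − 120 = -8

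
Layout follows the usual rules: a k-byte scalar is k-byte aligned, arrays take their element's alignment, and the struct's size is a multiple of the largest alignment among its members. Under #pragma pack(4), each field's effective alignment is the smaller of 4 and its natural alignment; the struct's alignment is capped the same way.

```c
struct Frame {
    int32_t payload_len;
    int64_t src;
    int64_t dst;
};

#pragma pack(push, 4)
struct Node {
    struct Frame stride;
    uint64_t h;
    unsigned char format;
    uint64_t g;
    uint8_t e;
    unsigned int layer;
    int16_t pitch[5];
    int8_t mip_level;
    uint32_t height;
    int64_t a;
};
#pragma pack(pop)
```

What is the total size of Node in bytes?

76

Frame: 0..4  payload_len  (4B, 4-aligned); 4..8  -- padding (4B); 8..16  src  (8B, 8-aligned); 16..24  dst  (8B, 8-aligned); sizeof = 24, alignof = 8
0..24  stride  (24B, 4-aligned)
24..32  h  (8B, 4-aligned)
32..33  format  (1B, 1-aligned)
33..36  -- padding (3B)
36..44  g  (8B, 4-aligned)
44..45  e  (1B, 1-aligned)
45..48  -- padding (3B)
48..52  layer  (4B, 4-aligned)
52..62  pitch  (10B, 2-aligned)
62..63  mip_level  (1B, 1-aligned)
63..64  -- padding (1B)
64..68  height  (4B, 4-aligned)
68..76  a  (8B, 4-aligned)
sizeof = 76, alignof = 4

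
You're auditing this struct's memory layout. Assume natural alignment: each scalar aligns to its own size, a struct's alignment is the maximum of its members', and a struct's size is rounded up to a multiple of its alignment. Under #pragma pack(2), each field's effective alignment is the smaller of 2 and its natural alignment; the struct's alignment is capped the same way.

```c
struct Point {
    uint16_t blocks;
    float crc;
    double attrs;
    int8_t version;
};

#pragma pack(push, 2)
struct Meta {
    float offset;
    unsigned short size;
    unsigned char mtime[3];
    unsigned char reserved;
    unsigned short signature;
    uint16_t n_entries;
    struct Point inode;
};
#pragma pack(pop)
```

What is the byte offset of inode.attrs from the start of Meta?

Point: 0..2  blocks  (2B, 2-aligned); 2..4  -- padding (2B); 4..8  crc  (4B, 4-aligned); 8..16  attrs  (8B, 8-aligned); 16..17  version  (1B, 1-aligned); 17..24  -- tail padding (7B); sizeof = 24, alignof = 8
0..4  offset  (4B, 2-aligned)
4..6  size  (2B, 2-aligned)
6..9  mtime  (3B, 1-aligned)
9..10  reserved  (1B, 1-aligned)
10..12  signature  (2B, 2-aligned)
12..14  n_entries  (2B, 2-aligned)
14..38  inode  (24B, 2-aligned)
within Point: attrs at 8
14 + 8 = 22

22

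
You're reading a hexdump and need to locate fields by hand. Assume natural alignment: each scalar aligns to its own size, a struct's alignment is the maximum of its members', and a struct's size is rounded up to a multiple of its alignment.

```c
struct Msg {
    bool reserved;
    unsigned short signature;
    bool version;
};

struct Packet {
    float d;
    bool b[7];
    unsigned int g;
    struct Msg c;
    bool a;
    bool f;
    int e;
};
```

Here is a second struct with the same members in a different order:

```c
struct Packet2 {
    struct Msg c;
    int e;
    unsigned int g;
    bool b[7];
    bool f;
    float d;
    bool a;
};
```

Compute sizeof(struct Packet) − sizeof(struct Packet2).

Msg: 0..1  reserved  (1B, 1-aligned); 1..2  -- padding (1B); 2..4  signature  (2B, 2-aligned); 4..5  version  (1B, 1-aligned); 5..6  -- tail padding (1B); sizeof = 6, alignof = 2
0..4  d  (4B, 4-aligned)
4..11  b  (7B, 1-aligned)
11..12  -- padding (1B)
12..16  g  (4B, 4-aligned)
16..22  c  (6B, 2-aligned)
22..23  a  (1B, 1-aligned)
23..24  f  (1B, 1-aligned)
24..28  e  (4B, 4-aligned)
sizeof = 28, alignof = 4
— Packet2 —
0..6  c  (6B, 2-aligned)
6..8  -- padding (2B)
8..12  e  (4B, 4-aligned)
12..16  g  (4B, 4-aligned)
16..23  b  (7B, 1-aligned)
23..24  f  (1B, 1-aligned)
24..28  d  (4B, 4-aligned)
28..29  a  (1B, 1-aligned)
29..32  -- tail padding (3B)
sizeof = 32, alignof = 4
28 − 32 = -4

-4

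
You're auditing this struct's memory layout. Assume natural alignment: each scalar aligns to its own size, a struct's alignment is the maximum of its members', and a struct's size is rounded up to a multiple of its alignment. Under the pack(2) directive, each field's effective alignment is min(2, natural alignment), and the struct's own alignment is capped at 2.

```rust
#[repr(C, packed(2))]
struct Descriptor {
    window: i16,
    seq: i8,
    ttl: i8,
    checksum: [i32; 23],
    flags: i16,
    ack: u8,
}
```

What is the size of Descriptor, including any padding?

100 bytes

@0: window [2B, align 2] → 2
@2: seq [1B, align 1] → 3
@3: ttl [1B, align 1] → 4
@4: checksum [92B, align 2] → 96
@96: flags [2B, align 2] → 98
@98: ack [1B, align 1] → 99
+1 tail pad (align 2)
size 100, align 2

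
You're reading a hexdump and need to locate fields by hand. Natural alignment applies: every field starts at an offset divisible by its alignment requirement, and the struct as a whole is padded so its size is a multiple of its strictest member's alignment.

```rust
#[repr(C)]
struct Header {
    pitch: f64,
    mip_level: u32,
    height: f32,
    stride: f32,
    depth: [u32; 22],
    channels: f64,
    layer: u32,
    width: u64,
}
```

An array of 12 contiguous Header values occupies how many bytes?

1632

pitch at 0 (size 8, align 8) → ends 8
mip_level at 8 (size 4, align 4) → ends 12
height at 12 (size 4, align 4) → ends 16
stride at 16 (size 4, align 4) → ends 20
depth at 20 (size 88, align 4) → ends 108
pad 4 to align 8 for channels
channels at 112 (size 8, align 8) → ends 120
layer at 120 (size 4, align 4) → ends 124
pad 4 to align 8 for width
width at 128 (size 8, align 8) → ends 136
total 136 bytes, alignment 8
array of 12: 12 × 136 = 1632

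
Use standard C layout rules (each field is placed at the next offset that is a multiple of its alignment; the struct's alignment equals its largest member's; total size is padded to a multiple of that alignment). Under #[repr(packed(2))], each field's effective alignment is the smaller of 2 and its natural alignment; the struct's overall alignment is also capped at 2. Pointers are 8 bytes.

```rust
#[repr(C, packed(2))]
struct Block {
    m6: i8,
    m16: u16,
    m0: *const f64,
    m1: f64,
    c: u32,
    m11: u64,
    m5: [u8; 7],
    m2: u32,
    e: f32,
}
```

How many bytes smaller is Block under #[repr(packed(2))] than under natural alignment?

8

natural layout:
  m6 at 0 (size 1, align 1) → ends 1
  pad 1 to align 2 for m16
  m16 at 2 (size 2, align 2) → ends 4
  pad 4 to align 8 for m0
  m0 at 8 (size 8, align 8) → ends 16
  m1 at 16 (size 8, align 8) → ends 24
  c at 24 (size 4, align 4) → ends 28
  pad 4 to align 8 for m11
  m11 at 32 (size 8, align 8) → ends 40
  m5 at 40 (size 7, align 1) → ends 47
  pad 1 to align 4 for m2
  m2 at 48 (size 4, align 4) → ends 52
  e at 52 (size 4, align 4) → ends 56
  total 56 bytes, alignment 8
packed(2) layout:
  m6 at 0 (size 1, align 1) → ends 1
  pad 1 to align 2 for m16
  m16 at 2 (size 2, align 2) → ends 4
  m0 at 4 (size 8, align 2) → ends 12
  m1 at 12 (size 8, align 2) → ends 20
  c at 20 (size 4, align 2) → ends 24
  m11 at 24 (size 8, align 2) → ends 32
  m5 at 32 (size 7, align 1) → ends 39
  pad 1 to align 2 for m2
  m2 at 40 (size 4, align 2) → ends 44
  e at 44 (size 4, align 2) → ends 48
  total 48 bytes, alignment 2
56 − 48 = 8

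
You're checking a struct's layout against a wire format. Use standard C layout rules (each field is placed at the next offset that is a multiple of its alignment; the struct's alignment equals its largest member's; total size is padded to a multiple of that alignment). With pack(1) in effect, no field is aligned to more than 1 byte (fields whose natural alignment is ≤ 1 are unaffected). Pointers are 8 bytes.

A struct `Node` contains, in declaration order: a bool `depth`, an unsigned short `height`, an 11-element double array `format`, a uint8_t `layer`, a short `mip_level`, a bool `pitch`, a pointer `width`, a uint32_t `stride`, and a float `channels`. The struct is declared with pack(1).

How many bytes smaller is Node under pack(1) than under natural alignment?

natural layout:
  @0: depth [1B, align 1] → 1
  +1 pad (align 2)
  @2: height [2B, align 2] → 4
  +4 pad (align 8)
  @8: format [88B, align 8] → 96
  @96: layer [1B, align 1] → 97
  +1 pad (align 2)
  @98: mip_level [2B, align 2] → 100
  @100: pitch [1B, align 1] → 101
  +3 pad (align 8)
  @104: width [8B, align 8] → 112
  @112: stride [4B, align 4] → 116
  @116: channels [4B, align 4] → 120
  size 120, align 8
packed(1) layout:
  @0: depth [1B, align 1] → 1
  @1: height [2B, align 1] → 3
  @3: format [88B, align 1] → 91
  @91: layer [1B, align 1] → 92
  @92: mip_level [2B, align 1] → 94
  @94: pitch [1B, align 1] → 95
  @95: width [8B, align 1] → 103
  @103: stride [4B, align 1] → 107
  @107: channels [4B, align 1] → 111
  size 111, align 1
120 − 111 = 9

9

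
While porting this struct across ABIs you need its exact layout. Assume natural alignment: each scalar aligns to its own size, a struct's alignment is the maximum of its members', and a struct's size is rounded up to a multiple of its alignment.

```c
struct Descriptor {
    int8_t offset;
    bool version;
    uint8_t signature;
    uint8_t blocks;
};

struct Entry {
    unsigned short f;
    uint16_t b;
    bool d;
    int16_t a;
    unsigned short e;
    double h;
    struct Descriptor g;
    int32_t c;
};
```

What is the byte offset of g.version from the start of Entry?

Descriptor: 0..1  offset  (1B, 1-aligned); 1..2  version  (1B, 1-aligned); 2..3  signature  (1B, 1-aligned); 3..4  blocks  (1B, 1-aligned); sizeof = 4, alignof = 1
0..2  f  (2B, 2-aligned)
2..4  b  (2B, 2-aligned)
4..5  d  (1B, 1-aligned)
5..6  -- padding (1B)
6..8  a  (2B, 2-aligned)
8..10  e  (2B, 2-aligned)
10..16  -- padding (6B)
16..24  h  (8B, 8-aligned)
24..28  g  (4B, 1-aligned)
within Descriptor: version at 1
24 + 1 = 25

25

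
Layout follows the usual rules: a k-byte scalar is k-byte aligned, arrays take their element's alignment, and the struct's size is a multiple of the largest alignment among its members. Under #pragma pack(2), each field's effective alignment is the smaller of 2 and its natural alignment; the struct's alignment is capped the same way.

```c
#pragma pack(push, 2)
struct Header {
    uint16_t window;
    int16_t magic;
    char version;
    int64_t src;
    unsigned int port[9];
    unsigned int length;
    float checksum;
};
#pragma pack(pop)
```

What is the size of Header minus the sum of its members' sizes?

1

0..2  window  (2B, 2-aligned)
2..4  magic  (2B, 2-aligned)
4..5  version  (1B, 1-aligned)
5..6  -- padding (1B)
6..14  src  (8B, 2-aligned)
14..50  port  (36B, 2-aligned)
50..54  length  (4B, 2-aligned)
54..58  checksum  (4B, 2-aligned)
sizeof = 58, alignof = 2
data bytes 57, size 58 → padding 1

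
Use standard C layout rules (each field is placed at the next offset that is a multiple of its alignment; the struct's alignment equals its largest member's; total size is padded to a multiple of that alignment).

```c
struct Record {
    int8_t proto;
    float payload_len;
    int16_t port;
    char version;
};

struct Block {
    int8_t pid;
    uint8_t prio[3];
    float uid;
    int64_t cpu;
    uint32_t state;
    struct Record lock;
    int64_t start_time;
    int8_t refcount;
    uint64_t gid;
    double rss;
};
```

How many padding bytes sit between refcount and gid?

7

Record: proto at 0 (size 1, align 1) → ends 1; pad 3 to align 4 for payload_len; payload_len at 4 (size 4, align 4) → ends 8; port at 8 (size 2, align 2) → ends 10; version at 10 (size 1, align 1) → ends 11; tail pad 1 to reach multiple of 4; total 12 bytes, alignment 4
pid at 0 (size 1, align 1) → ends 1
prio at 1 (size 3, align 1) → ends 4
uid at 4 (size 4, align 4) → ends 8
cpu at 8 (size 8, align 8) → ends 16
state at 16 (size 4, align 4) → ends 20
lock at 20 (size 12, align 4) → ends 32
start_time at 32 (size 8, align 8) → ends 40
refcount at 40 (size 1, align 1) → ends 41
pad 7 to align 8 for gid
gid at 48 (size 8, align 8) → ends 56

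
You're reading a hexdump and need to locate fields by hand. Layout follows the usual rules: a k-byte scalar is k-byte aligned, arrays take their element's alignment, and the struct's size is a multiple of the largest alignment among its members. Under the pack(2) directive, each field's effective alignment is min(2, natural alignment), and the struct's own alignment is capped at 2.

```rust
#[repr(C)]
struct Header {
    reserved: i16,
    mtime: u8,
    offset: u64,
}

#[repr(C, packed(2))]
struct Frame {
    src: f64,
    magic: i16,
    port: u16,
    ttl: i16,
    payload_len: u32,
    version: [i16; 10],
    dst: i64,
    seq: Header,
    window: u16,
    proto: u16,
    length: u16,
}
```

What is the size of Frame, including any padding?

Header: 0..2  reserved  (2B, 2-aligned); 2..3  mtime  (1B, 1-aligned); 3..8  -- padding (5B); 8..16  offset  (8B, 8-aligned); sizeof = 16, alignof = 8
0..8  src  (8B, 2-aligned)
8..10  magic  (2B, 2-aligned)
10..12  port  (2B, 2-aligned)
12..14  ttl  (2B, 2-aligned)
14..18  payload_len  (4B, 2-aligned)
18..38  version  (20B, 2-aligned)
38..46  dst  (8B, 2-aligned)
46..62  seq  (16B, 2-aligned)
62..64  window  (2B, 2-aligned)
64..66  proto  (2B, 2-aligned)
66..68  length  (2B, 2-aligned)
sizeof = 68, alignof = 2

68 bytes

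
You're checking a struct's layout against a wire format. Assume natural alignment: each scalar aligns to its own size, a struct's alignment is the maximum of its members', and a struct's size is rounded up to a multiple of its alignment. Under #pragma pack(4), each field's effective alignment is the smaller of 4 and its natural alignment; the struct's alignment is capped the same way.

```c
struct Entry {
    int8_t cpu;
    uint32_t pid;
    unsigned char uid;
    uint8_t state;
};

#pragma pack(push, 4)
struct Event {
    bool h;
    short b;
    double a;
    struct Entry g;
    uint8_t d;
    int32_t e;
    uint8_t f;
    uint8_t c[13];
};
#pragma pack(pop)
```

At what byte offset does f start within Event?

Entry: cpu at 0 (size 1, align 1) → ends 1; pad 3 to align 4 for pid; pid at 4 (size 4, align 4) → ends 8; uid at 8 (size 1, align 1) → ends 9; state at 9 (size 1, align 1) → ends 10; tail pad 2 to reach multiple of 4; total 12 bytes, alignment 4
h at 0 (size 1, align 1) → ends 1
pad 1 to align 2 for b
b at 2 (size 2, align 2) → ends 4
a at 4 (size 8, align 4) → ends 12
g at 12 (size 12, align 4) → ends 24
d at 24 (size 1, align 1) → ends 25
pad 3 to align 4 for e
e at 28 (size 4, align 4) → ends 32
f at 32 (size 1, align 1) → ends 33

32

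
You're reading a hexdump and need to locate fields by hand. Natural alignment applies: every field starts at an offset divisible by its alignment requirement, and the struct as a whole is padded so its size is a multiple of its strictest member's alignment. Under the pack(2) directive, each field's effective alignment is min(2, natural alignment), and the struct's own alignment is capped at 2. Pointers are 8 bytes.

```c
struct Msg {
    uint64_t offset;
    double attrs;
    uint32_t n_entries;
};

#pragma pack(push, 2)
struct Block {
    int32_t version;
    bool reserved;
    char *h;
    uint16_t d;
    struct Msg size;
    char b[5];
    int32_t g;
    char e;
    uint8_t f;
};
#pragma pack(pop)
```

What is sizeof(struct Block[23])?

1196

Msg: @0: offset [8B, align 8] → 8; @8: attrs [8B, align 8] → 16; @16: n_entries [4B, align 4] → 20; +4 tail pad (align 8); size 24, align 8
@0: version [4B, align 2] → 4
@4: reserved [1B, align 1] → 5
+1 pad (align 2)
@6: h [8B, align 2] → 14
@14: d [2B, align 2] → 16
@16: size [24B, align 2] → 40
@40: b [5B, align 1] → 45
+1 pad (align 2)
@46: g [4B, align 2] → 50
@50: e [1B, align 1] → 51
@51: f [1B, align 1] → 52
size 52, align 2
array of 23: 23 × 52 = 1196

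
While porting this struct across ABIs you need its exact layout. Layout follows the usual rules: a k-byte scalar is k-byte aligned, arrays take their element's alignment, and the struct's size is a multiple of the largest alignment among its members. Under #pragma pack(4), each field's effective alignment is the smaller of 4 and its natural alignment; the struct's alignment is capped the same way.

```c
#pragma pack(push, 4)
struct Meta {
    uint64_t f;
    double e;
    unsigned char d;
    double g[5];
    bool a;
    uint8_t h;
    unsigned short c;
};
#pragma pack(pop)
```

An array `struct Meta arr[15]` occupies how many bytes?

960

@0: f [8B, align 4] → 8
@8: e [8B, align 4] → 16
@16: d [1B, align 1] → 17
+3 pad (align 4)
@20: g [40B, align 4] → 60
@60: a [1B, align 1] → 61
@61: h [1B, align 1] → 62
@62: c [2B, align 2] → 64
size 64, align 4
array of 15: 15 × 64 = 960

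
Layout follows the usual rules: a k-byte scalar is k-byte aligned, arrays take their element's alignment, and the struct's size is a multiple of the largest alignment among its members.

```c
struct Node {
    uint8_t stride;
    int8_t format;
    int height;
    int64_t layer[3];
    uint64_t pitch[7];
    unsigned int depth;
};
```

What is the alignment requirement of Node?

member alignments: stride=1, format=1, height=4, layer=8, pitch=8, depth=4
max = 8

8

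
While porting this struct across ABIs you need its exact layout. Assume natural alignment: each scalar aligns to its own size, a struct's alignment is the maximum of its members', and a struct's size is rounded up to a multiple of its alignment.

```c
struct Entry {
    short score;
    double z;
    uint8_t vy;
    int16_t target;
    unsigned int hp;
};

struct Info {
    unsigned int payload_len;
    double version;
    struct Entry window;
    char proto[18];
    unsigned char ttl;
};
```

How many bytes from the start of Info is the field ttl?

58

Entry: @0: score [2B, align 2] → 2; +6 pad (align 8); @8: z [8B, align 8] → 16; @16: vy [1B, align 1] → 17; +1 pad (align 2); @18: target [2B, align 2] → 20; @20: hp [4B, align 4] → 24; size 24, align 8
@0: payload_len [4B, align 4] → 4
+4 pad (align 8)
@8: version [8B, align 8] → 16
@16: window [24B, align 8] → 40
@40: proto [18B, align 1] → 58
@58: ttl [1B, align 1] → 59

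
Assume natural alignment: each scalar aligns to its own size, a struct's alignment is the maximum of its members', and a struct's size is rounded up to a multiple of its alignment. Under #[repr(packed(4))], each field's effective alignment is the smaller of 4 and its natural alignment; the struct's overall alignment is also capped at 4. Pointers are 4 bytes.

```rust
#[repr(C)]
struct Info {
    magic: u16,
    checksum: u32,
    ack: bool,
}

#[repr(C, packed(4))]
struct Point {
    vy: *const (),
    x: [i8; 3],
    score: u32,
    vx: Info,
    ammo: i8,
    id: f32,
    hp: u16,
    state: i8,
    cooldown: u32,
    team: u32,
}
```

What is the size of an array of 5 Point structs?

220

Info: magic at 0 (size 2, align 2) → ends 2; pad 2 to align 4 for checksum; checksum at 4 (size 4, align 4) → ends 8; ack at 8 (size 1, align 1) → ends 9; tail pad 3 to reach multiple of 4; total 12 bytes, alignment 4
vy at 0 (size 4, align 4) → ends 4
x at 4 (size 3, align 1) → ends 7
pad 1 to align 4 for score
score at 8 (size 4, align 4) → ends 12
vx at 12 (size 12, align 4) → ends 24
ammo at 24 (size 1, align 1) → ends 25
pad 3 to align 4 for id
id at 28 (size 4, align 4) → ends 32
hp at 32 (size 2, align 2) → ends 34
state at 34 (size 1, align 1) → ends 35
pad 1 to align 4 for cooldown
cooldown at 36 (size 4, align 4) → ends 40
team at 40 (size 4, align 4) → ends 44
total 44 bytes, alignment 4
array of 5: 5 × 44 = 220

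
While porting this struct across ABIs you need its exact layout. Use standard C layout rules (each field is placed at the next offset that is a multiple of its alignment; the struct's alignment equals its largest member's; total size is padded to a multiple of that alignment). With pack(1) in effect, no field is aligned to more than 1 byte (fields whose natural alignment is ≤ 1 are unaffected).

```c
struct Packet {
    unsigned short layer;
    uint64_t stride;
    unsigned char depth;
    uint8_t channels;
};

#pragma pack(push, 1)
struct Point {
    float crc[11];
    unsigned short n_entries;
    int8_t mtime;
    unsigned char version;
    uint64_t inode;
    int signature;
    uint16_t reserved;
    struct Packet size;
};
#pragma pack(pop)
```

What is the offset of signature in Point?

Packet: @0: layer [2B, align 2] → 2; +6 pad (align 8); @8: stride [8B, align 8] → 16; @16: depth [1B, align 1] → 17; @17: channels [1B, align 1] → 18; +6 tail pad (align 8); size 24, align 8
@0: crc [44B, align 1] → 44
@44: n_entries [2B, align 1] → 46
@46: mtime [1B, align 1] → 47
@47: version [1B, align 1] → 48
@48: inode [8B, align 1] → 56
@56: signature [4B, align 1] → 60

56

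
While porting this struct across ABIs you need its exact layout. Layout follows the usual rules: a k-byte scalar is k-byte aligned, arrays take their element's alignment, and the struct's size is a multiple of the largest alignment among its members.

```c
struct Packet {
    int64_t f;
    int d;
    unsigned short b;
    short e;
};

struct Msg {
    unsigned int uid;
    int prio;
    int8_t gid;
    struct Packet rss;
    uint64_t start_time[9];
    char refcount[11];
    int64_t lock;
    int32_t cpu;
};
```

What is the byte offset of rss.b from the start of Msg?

Packet: 0..8  f  (8B, 8-aligned); 8..12  d  (4B, 4-aligned); 12..14  b  (2B, 2-aligned); 14..16  e  (2B, 2-aligned); sizeof = 16, alignof = 8
0..4  uid  (4B, 4-aligned)
4..8  prio  (4B, 4-aligned)
8..9  gid  (1B, 1-aligned)
9..16  -- padding (7B)
16..32  rss  (16B, 8-aligned)
within Packet: b at 12
16 + 12 = 28

28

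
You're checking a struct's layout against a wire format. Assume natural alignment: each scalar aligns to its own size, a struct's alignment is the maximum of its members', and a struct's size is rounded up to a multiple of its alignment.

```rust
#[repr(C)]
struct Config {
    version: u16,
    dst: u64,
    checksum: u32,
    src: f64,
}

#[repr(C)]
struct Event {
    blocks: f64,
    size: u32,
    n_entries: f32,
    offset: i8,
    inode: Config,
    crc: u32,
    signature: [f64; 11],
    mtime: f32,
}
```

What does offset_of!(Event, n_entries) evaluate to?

Config: @0: version [2B, align 2] → 2; +6 pad (align 8); @8: dst [8B, align 8] → 16; @16: checksum [4B, align 4] → 20; +4 pad (align 8); @24: src [8B, align 8] → 32; size 32, align 8
@0: blocks [8B, align 8] → 8
@8: size [4B, align 4] → 12
@12: n_entries [4B, align 4] → 16

12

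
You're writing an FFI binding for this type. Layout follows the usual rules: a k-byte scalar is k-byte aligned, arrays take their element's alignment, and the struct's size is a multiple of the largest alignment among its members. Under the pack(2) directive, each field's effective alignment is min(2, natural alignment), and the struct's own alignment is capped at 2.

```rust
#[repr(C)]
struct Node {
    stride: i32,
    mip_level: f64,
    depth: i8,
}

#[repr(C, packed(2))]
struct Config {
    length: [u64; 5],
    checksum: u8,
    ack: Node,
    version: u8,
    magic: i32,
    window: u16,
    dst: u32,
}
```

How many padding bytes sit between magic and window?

0

Node: @0: stride [4B, align 4] → 4; +4 pad (align 8); @8: mip_level [8B, align 8] → 16; @16: depth [1B, align 1] → 17; +7 tail pad (align 8); size 24, align 8
@0: length [40B, align 2] → 40
@40: checksum [1B, align 1] → 41
+1 pad (align 2)
@42: ack [24B, align 2] → 66
@66: version [1B, align 1] → 67
+1 pad (align 2)
@68: magic [4B, align 2] → 72
@72: window [2B, align 2] → 74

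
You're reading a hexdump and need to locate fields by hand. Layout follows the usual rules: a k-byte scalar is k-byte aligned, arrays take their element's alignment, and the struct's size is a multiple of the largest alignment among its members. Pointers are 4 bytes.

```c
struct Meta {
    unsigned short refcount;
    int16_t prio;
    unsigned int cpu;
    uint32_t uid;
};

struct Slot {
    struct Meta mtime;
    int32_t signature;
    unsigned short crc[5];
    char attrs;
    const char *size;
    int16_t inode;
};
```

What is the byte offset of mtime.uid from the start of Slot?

Meta: refcount at 0 (size 2, align 2) → ends 2; prio at 2 (size 2, align 2) → ends 4; cpu at 4 (size 4, align 4) → ends 8; uid at 8 (size 4, align 4) → ends 12; total 12 bytes, alignment 4
mtime at 0 (size 12, align 4) → ends 12
within Meta: uid at 8
0 + 8 = 8

8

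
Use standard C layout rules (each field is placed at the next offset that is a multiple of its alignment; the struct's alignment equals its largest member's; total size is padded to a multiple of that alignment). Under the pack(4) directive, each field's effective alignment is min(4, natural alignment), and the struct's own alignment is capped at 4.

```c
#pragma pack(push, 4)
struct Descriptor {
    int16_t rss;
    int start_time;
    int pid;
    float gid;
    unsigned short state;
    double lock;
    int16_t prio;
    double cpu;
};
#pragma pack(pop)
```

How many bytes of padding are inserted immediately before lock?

@0: rss [2B, align 2] → 2
+2 pad (align 4)
@4: start_time [4B, align 4] → 8
@8: pid [4B, align 4] → 12
@12: gid [4B, align 4] → 16
@16: state [2B, align 2] → 18
+2 pad (align 4)
@20: lock [8B, align 4] → 28

2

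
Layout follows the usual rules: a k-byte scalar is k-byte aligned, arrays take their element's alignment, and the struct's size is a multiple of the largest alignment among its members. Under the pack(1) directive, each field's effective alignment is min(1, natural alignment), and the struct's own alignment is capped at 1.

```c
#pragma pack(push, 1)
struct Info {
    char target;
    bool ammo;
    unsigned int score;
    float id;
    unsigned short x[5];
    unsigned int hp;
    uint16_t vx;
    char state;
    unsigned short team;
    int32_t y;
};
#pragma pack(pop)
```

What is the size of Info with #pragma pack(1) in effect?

@0: target [1B, align 1] → 1
@1: ammo [1B, align 1] → 2
@2: score [4B, align 1] → 6
@6: id [4B, align 1] → 10
@10: x [10B, align 1] → 20
@20: hp [4B, align 1] → 24
@24: vx [2B, align 1] → 26
@26: state [1B, align 1] → 27
@27: team [2B, align 1] → 29
@29: y [4B, align 1] → 33
size 33, align 1

33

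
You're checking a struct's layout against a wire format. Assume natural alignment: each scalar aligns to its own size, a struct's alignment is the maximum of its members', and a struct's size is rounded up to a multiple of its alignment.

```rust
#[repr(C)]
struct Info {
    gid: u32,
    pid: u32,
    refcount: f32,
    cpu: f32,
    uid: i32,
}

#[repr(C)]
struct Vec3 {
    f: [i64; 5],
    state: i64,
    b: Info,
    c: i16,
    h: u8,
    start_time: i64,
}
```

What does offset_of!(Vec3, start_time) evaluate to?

Info: gid at 0 (size 4, align 4) → ends 4; pid at 4 (size 4, align 4) → ends 8; refcount at 8 (size 4, align 4) → ends 12; cpu at 12 (size 4, align 4) → ends 16; uid at 16 (size 4, align 4) → ends 20; total 20 bytes, alignment 4
f at 0 (size 40, align 8) → ends 40
state at 40 (size 8, align 8) → ends 48
b at 48 (size 20, align 4) → ends 68
c at 68 (size 2, align 2) → ends 70
h at 70 (size 1, align 1) → ends 71
pad 1 to align 8 for start_time
start_time at 72 (size 8, align 8) → ends 80

72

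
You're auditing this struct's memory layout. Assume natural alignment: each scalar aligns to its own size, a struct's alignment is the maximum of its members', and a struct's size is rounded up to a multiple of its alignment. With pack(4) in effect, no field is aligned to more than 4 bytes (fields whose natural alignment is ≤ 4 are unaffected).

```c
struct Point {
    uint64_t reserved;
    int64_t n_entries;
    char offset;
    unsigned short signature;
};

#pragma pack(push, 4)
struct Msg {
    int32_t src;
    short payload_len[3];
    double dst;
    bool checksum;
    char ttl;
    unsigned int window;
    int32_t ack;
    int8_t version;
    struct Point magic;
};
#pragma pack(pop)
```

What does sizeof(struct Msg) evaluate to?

Point: reserved at 0 (size 8, align 8) → ends 8; n_entries at 8 (size 8, align 8) → ends 16; offset at 16 (size 1, align 1) → ends 17; pad 1 to align 2 for signature; signature at 18 (size 2, align 2) → ends 20; tail pad 4 to reach multiple of 8; total 24 bytes, alignment 8
src at 0 (size 4, align 4) → ends 4
payload_len at 4 (size 6, align 2) → ends 10
pad 2 to align 4 for dst
dst at 12 (size 8, align 4) → ends 20
checksum at 20 (size 1, align 1) → ends 21
ttl at 21 (size 1, align 1) → ends 22
pad 2 to align 4 for window
window at 24 (size 4, align 4) → ends 28
ack at 28 (size 4, align 4) → ends 32
version at 32 (size 1, align 1) → ends 33
pad 3 to align 4 for magic
magic at 36 (size 24, align 4) → ends 60
total 60 bytes, alignment 4

60 bytes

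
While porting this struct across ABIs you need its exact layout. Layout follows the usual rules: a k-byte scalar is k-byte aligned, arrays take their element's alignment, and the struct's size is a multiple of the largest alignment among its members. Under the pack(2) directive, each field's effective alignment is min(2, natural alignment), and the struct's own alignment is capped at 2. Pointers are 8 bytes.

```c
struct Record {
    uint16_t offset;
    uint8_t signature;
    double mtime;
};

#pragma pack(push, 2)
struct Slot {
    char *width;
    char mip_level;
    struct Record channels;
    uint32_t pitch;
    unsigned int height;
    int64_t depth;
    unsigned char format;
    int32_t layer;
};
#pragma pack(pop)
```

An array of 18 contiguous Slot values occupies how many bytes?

864

Record: offset at 0 (size 2, align 2) → ends 2; signature at 2 (size 1, align 1) → ends 3; pad 5 to align 8 for mtime; mtime at 8 (size 8, align 8) → ends 16; total 16 bytes, alignment 8
width at 0 (size 8, align 2) → ends 8
mip_level at 8 (size 1, align 1) → ends 9
pad 1 to align 2 for channels
channels at 10 (size 16, align 2) → ends 26
pitch at 26 (size 4, align 2) → ends 30
height at 30 (size 4, align 2) → ends 34
depth at 34 (size 8, align 2) → ends 42
format at 42 (size 1, align 1) → ends 43
pad 1 to align 2 for layer
layer at 44 (size 4, align 2) → ends 48
total 48 bytes, alignment 2
array of 18: 18 × 48 = 864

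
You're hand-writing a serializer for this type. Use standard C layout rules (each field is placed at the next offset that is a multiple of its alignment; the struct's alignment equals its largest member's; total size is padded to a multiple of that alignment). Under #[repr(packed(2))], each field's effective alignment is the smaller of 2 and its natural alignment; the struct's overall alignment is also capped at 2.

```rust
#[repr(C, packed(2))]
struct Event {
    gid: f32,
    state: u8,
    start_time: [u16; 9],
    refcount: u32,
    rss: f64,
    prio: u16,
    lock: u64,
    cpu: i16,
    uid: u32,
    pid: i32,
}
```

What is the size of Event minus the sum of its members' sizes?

0..4  gid  (4B, 2-aligned)
4..5  state  (1B, 1-aligned)
5..6  -- padding (1B)
6..24  start_time  (18B, 2-aligned)
24..28  refcount  (4B, 2-aligned)
28..36  rss  (8B, 2-aligned)
36..38  prio  (2B, 2-aligned)
38..46  lock  (8B, 2-aligned)
46..48  cpu  (2B, 2-aligned)
48..52  uid  (4B, 2-aligned)
52..56  pid  (4B, 2-aligned)
sizeof = 56, alignof = 2
data bytes 55, size 56 → padding 1

1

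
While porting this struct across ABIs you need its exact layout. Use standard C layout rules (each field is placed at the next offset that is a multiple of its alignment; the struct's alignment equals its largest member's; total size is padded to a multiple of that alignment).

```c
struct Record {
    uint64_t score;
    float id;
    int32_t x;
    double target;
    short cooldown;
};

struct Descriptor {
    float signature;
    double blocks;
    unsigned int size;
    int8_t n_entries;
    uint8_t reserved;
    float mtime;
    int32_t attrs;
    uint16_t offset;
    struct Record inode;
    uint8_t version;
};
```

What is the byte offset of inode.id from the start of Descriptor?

48

Record: @0: score [8B, align 8] → 8; @8: id [4B, align 4] → 12; @12: x [4B, align 4] → 16; @16: target [8B, align 8] → 24; @24: cooldown [2B, align 2] → 26; +6 tail pad (align 8); size 32, align 8
@0: signature [4B, align 4] → 4
+4 pad (align 8)
@8: blocks [8B, align 8] → 16
@16: size [4B, align 4] → 20
@20: n_entries [1B, align 1] → 21
@21: reserved [1B, align 1] → 22
+2 pad (align 4)
@24: mtime [4B, align 4] → 28
@28: attrs [4B, align 4] → 32
@32: offset [2B, align 2] → 34
+6 pad (align 8)
@40: inode [32B, align 8] → 72
within Record: id at 8
40 + 8 = 48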